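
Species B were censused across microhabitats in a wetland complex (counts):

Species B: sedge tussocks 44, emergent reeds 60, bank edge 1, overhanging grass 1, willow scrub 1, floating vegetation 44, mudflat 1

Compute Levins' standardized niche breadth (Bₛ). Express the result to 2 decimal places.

Proportions for Species B (n=152): 44/152=0.2895, 60/152=0.3947, 1/152=0.0066, 1/152=0.0066, 1/152=0.0066, 44/152=0.2895, 1/152=0.0066
Σpᵢ² = 0.2895² + 0.3947² + 0.0066² + 0.0066² + 0.0066² + 0.2895² + 0.0066² = 0.083810 + 0.155788 + 0.000044 + 0.000044 + 0.000044 + 0.083810 + 0.000044 = 0.323584
B = 1 / 0.323584 = 3.0904
Bₛ = (B − 1)/(n − 1) = (3.0904 − 1)/(7 − 1) = 2.0904/6 = 0.3484

0.35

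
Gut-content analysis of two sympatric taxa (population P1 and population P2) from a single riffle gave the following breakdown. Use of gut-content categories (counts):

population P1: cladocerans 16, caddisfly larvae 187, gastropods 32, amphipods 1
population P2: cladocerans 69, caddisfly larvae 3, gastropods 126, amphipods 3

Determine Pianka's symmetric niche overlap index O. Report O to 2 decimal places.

0.21

Proportions for population P1 (n=236): 16/236=0.0678, 187/236=0.7924, 32/236=0.1356, 1/236=0.0042
Proportions for population P2 (n=201): 69/201=0.3433, 3/201=0.0149, 126/201=0.6269, 3/201=0.0149
Σ p₁ᵢp₂ᵢ = 0.023276 + 0.011807 + 0.085008 + 0.000063 = 0.120154
Σp_1ᵢ² = 0.0678² + 0.7924² + 0.1356² + 0.0042² = 0.004597 + 0.627898 + 0.018387 + 0.000018 = 0.650900
Σp_2ᵢ² = 0.3433² + 0.0149² + 0.6269² + 0.0149² = 0.117855 + 0.000222 + 0.393004 + 0.000222 = 0.511303
O = 0.120154 / √(0.650900 × 0.511303) = 0.120154 / 0.5768944 = 0.2083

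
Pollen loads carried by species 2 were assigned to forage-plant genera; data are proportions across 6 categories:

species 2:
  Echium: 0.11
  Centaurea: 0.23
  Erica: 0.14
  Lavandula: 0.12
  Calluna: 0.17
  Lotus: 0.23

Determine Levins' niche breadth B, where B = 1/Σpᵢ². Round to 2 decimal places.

Σpᵢ² = 0.11² + 0.23² + 0.14² + 0.12² + 0.17² + 0.23² = 0.0121 + 0.0529 + 0.0196 + 0.0144 + 0.0289 + 0.0529 = 0.1808
B = 1 / 0.1808 = 5.5310

5.53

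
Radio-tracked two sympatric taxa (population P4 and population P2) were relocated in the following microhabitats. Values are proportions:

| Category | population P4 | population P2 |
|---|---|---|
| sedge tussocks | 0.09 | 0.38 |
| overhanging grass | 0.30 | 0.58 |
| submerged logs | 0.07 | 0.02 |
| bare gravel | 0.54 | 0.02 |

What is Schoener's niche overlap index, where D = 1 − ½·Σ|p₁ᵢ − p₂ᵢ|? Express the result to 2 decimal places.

0.43

Σ|p₁ᵢ − p₂ᵢ| = 0.29 + 0.28 + 0.05 + 0.52 = 1.14
D = 1 − ½ × 1.14 = 1 − 0.570 = 0.4300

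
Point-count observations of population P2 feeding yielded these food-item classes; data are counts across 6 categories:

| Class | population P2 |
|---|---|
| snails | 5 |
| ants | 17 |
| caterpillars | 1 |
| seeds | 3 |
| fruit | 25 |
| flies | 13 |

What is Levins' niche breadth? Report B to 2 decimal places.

Proportions for population P2 (n=64): 5/64=0.0781, 17/64=0.2656, 1/64=0.0156, 3/64=0.0469, 25/64=0.3906, 13/64=0.2031
Σpᵢ² = 0.0781² + 0.2656² + 0.0156² + 0.0469² + 0.3906² + 0.2031² = 0.006100 + 0.070543 + 0.000243 + 0.002200 + 0.152568 + 0.041250 = 0.272904
B = 1 / 0.272904 = 3.6643

3.66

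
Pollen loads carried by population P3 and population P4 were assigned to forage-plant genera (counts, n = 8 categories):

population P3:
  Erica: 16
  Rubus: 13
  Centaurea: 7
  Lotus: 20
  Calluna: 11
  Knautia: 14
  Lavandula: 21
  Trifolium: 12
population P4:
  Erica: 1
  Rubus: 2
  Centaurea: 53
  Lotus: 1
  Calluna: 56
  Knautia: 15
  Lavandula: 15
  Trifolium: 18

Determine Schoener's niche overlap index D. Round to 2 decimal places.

Proportions for population P3 (n=114): 16/114=0.1404, 13/114=0.1140, 7/114=0.0614, 20/114=0.1754, 11/114=0.0965, 14/114=0.1228, 21/114=0.1842, 12/114=0.1053
Proportions for population P4 (n=161): 1/161=0.0062, 2/161=0.0124, 53/161=0.3292, 1/161=0.0062, 56/161=0.3478, 15/161=0.0932, 15/161=0.0932, 18/161=0.1118
Σ|p₁ᵢ − p₂ᵢ| = 0.1342 + 0.1016 + 0.2678 + 0.1692 + 0.2513 + 0.0296 + 0.0910 + 0.0065 = 1.0512
D = 1 − ½ × 1.0512 = 1 − 0.52560 = 0.47440

0.47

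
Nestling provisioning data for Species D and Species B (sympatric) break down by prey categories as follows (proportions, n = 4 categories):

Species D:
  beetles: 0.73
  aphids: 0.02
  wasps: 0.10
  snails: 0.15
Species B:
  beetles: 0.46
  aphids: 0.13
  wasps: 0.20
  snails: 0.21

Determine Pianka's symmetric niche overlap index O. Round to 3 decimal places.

0.927

Σ p₁ᵢp₂ᵢ = 0.3358 + 0.0026 + 0.0200 + 0.0315 = 0.3899
Σp_1ᵢ² = 0.73² + 0.02² + 0.10² + 0.15² = 0.5329 + 0.0004 + 0.0100 + 0.0225 = 0.5658
Σp_2ᵢ² = 0.46² + 0.13² + 0.20² + 0.21² = 0.2116 + 0.0169 + 0.0400 + 0.0441 = 0.3126
O = 0.3899 / √(0.5658 × 0.3126) = 0.3899 / 0.420558 = 0.92710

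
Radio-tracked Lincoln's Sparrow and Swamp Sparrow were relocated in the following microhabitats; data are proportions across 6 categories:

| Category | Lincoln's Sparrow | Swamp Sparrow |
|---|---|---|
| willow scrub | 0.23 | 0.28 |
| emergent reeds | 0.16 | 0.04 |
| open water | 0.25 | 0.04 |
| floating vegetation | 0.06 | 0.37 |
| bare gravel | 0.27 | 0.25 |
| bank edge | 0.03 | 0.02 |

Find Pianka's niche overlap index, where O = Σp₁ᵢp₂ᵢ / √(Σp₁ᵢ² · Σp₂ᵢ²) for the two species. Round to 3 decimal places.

Σ p₁ᵢp₂ᵢ = 0.0644 + 0.0064 + 0.0100 + 0.0222 + 0.0675 + 0.0006 = 0.1711
Σp_1ᵢ² = 0.23² + 0.16² + 0.25² + 0.06² + 0.27² + 0.03² = 0.0529 + 0.0256 + 0.0625 + 0.0036 + 0.0729 + 0.0009 = 0.2184
Σp_2ᵢ² = 0.28² + 0.04² + 0.04² + 0.37² + 0.25² + 0.02² = 0.0784 + 0.0016 + 0.0016 + 0.1369 + 0.0625 + 0.0004 = 0.2814
O = 0.1711 / √(0.2184 × 0.2814) = 0.1711 / 0.247907 = 0.69018

0.690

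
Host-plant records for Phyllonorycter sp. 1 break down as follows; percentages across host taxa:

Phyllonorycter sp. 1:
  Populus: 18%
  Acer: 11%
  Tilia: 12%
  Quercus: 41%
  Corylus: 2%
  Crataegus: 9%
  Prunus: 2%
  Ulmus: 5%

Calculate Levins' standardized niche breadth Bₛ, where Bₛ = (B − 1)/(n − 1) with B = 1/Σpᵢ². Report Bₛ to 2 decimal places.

0.46

Convert percentages to proportions (divide by 100).
Σpᵢ² = 0.18² + 0.11² + 0.12² + 0.41² + 0.02² + 0.09² + 0.02² + 0.05² = 0.0324 + 0.0121 + 0.0144 + 0.1681 + 0.0004 + 0.0081 + 0.0004 + 0.0025 = 0.2384
B = 1 / 0.2384 = 4.1946
Bₛ = (B − 1)/(n − 1) = (4.1946 − 1)/(8 − 1) = 3.1946/7 = 0.4564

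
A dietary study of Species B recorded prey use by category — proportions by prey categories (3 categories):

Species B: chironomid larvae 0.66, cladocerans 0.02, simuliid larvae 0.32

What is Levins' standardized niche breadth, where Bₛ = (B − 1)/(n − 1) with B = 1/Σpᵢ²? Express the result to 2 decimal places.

Σpᵢ² = 0.66² + 0.02² + 0.32² = 0.4356 + 0.0004 + 0.1024 = 0.5384
B = 1 / 0.5384 = 1.8574
Bₛ = (B − 1)/(n − 1) = (1.8574 − 1)/(3 − 1) = 0.8574/2 = 0.4287

0.43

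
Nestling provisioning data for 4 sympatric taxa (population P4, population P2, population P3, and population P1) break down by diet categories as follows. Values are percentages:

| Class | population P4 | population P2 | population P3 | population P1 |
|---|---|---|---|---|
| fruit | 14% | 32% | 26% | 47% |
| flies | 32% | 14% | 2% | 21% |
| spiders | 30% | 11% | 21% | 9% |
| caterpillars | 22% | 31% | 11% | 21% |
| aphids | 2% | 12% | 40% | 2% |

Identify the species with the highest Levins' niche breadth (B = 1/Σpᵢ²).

Convert percentages to proportions (divide by 100).
Σp_P4ᵢ² = 0.14² + 0.32² + 0.30² + 0.22² + 0.02² = 0.0196 + 0.1024 + 0.0900 + 0.0484 + 0.0004 = 0.2608
B_P4 = 1 / 0.2608 = 3.8344
Σp_P2ᵢ² = 0.32² + 0.14² + 0.11² + 0.31² + 0.12² = 0.1024 + 0.0196 + 0.0121 + 0.0961 + 0.0144 = 0.2446
B_P2 = 1 / 0.2446 = 4.0883
Σp_P3ᵢ² = 0.26² + 0.02² + 0.21² + 0.11² + 0.40² = 0.0676 + 0.0004 + 0.0441 + 0.0121 + 0.1600 = 0.2842
B_P3 = 1 / 0.2842 = 3.5186
Σp_P1ᵢ² = 0.47² + 0.21² + 0.09² + 0.21² + 0.02² = 0.2209 + 0.0441 + 0.0081 + 0.0441 + 0.0004 = 0.3176
B_P1 = 1 / 0.3176 = 3.1486
Highest B → broadest niche (most generalist): population P2 (B = 4.09).

population P2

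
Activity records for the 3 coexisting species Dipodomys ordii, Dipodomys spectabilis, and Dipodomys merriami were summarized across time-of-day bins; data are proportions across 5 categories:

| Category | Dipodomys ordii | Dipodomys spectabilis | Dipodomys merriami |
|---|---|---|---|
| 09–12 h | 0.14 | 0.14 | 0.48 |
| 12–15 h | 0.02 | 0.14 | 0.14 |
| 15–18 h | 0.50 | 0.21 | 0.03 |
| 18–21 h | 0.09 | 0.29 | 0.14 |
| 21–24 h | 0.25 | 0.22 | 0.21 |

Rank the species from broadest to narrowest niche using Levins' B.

Σp_ordiᵢ² = 0.14² + 0.02² + 0.50² + 0.09² + 0.25² = 0.0196 + 0.0004 + 0.2500 + 0.0081 + 0.0625 = 0.3406
B_ordi = 1 / 0.3406 = 2.9360
Σp_specᵢ² = 0.14² + 0.14² + 0.21² + 0.29² + 0.22² = 0.0196 + 0.0196 + 0.0441 + 0.0841 + 0.0484 = 0.2158
B_spec = 1 / 0.2158 = 4.6339
Σp_merrᵢ² = 0.48² + 0.14² + 0.03² + 0.14² + 0.21² = 0.2304 + 0.0196 + 0.0009 + 0.0196 + 0.0441 = 0.3146
B_merr = 1 / 0.3146 = 3.1786
Ranking by B (broadest → narrowest): Dipodomys spectabilis (4.63) > Dipodomys merriami (3.18) > Dipodomys ordii (2.94)

Dipodomys spectabilis > Dipodomys merriami > Dipodomys ordii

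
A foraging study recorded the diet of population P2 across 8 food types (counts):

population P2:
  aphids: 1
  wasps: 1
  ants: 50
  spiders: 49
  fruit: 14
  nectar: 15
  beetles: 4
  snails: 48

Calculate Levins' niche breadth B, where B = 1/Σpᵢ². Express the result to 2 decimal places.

Proportions for population P2 (n=182): 1/182=0.0055, 1/182=0.0055, 50/182=0.2747, 49/182=0.2692, 14/182=0.0769, 15/182=0.0824, 4/182=0.0220, 48/182=0.2637
Σpᵢ² = 0.0055² + 0.0055² + 0.2747² + 0.2692² + 0.0769² + 0.0824² + 0.0220² + 0.2637² = 0.000030 + 0.000030 + 0.075460 + 0.072469 + 0.005914 + 0.006790 + 0.000484 + 0.069538 = 0.230715
B = 1 / 0.230715 = 4.3344

4.33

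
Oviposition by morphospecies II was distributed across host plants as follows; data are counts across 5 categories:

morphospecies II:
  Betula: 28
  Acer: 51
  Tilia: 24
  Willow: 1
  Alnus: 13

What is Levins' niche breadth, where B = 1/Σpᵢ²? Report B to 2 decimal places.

Proportions for morphospecies II (n=117): 28/117=0.2393, 51/117=0.4359, 24/117=0.2051, 1/117=0.0085, 13/117=0.1111
Σpᵢ² = 0.2393² + 0.4359² + 0.2051² + 0.0085² + 0.1111² = 0.057264 + 0.190009 + 0.042066 + 0.000072 + 0.012343 = 0.301754
B = 1 / 0.301754 = 3.3140

3.31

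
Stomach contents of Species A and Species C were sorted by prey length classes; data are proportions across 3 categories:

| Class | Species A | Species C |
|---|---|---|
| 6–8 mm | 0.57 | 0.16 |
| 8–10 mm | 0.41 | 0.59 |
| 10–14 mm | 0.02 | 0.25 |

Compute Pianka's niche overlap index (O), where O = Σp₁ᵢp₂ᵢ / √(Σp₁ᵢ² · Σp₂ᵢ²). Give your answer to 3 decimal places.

Σ p₁ᵢp₂ᵢ = 0.0912 + 0.2419 + 0.0050 = 0.3381
Σp_1ᵢ² = 0.57² + 0.41² + 0.02² = 0.3249 + 0.1681 + 0.0004 = 0.4934
Σp_2ᵢ² = 0.16² + 0.59² + 0.25² = 0.0256 + 0.3481 + 0.0625 = 0.4362
O = 0.3381 / √(0.4934 × 0.4362) = 0.3381 / 0.463919 = 0.72879

0.729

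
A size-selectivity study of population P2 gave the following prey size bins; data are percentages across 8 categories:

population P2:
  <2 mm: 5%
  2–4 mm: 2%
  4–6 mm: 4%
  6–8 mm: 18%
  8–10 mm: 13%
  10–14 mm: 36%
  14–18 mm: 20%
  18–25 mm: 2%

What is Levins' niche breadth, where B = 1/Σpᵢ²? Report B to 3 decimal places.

Convert percentages to proportions (divide by 100).
Σpᵢ² = 0.05² + 0.02² + 0.04² + 0.18² + 0.13² + 0.36² + 0.20² + 0.02² = 0.0025 + 0.0004 + 0.0016 + 0.0324 + 0.0169 + 0.1296 + 0.0400 + 0.0004 = 0.2238
B = 1 / 0.2238 = 4.46828

4.468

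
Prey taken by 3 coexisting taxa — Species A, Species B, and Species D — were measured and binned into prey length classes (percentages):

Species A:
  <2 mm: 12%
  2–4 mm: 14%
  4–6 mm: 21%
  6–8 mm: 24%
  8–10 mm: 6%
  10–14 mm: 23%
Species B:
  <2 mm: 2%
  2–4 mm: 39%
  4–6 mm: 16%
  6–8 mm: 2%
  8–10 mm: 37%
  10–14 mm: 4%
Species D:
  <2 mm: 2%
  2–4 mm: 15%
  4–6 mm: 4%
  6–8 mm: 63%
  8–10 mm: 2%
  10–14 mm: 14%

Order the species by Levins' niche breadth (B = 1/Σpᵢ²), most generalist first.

Convert percentages to proportions (divide by 100).
Σp_Aᵢ² = 0.12² + 0.14² + 0.21² + 0.24² + 0.06² + 0.23² = 0.0144 + 0.0196 + 0.0441 + 0.0576 + 0.0036 + 0.0529 = 0.1922
B_A = 1 / 0.1922 = 5.2029
Σp_Bᵢ² = 0.02² + 0.39² + 0.16² + 0.02² + 0.37² + 0.04² = 0.0004 + 0.1521 + 0.0256 + 0.0004 + 0.1369 + 0.0016 = 0.3170
B_B = 1 / 0.3170 = 3.1546
Σp_Dᵢ² = 0.02² + 0.15² + 0.04² + 0.63² + 0.02² + 0.14² = 0.0004 + 0.0225 + 0.0016 + 0.3969 + 0.0004 + 0.0196 = 0.4414
B_D = 1 / 0.4414 = 2.2655
Ranking by B (broadest → narrowest): Species A (5.20) > Species B (3.15) > Species D (2.27)

Species A > Species B > Species D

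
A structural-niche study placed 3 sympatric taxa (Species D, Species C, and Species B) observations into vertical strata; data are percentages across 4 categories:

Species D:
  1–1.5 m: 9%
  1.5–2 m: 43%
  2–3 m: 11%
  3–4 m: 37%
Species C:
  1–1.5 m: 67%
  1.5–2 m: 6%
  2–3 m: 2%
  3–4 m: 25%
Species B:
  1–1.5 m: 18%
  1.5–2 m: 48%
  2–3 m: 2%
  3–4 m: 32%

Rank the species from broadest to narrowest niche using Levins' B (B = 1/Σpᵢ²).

Convert percentages to proportions (divide by 100).
Σp_Dᵢ² = 0.09² + 0.43² + 0.11² + 0.37² = 0.0081 + 0.1849 + 0.0121 + 0.1369 = 0.3420
B_D = 1 / 0.3420 = 2.9240
Σp_Cᵢ² = 0.67² + 0.06² + 0.02² + 0.25² = 0.4489 + 0.0036 + 0.0004 + 0.0625 = 0.5154
B_C = 1 / 0.5154 = 1.9402
Σp_Bᵢ² = 0.18² + 0.48² + 0.02² + 0.32² = 0.0324 + 0.2304 + 0.0004 + 0.1024 = 0.3656
B_B = 1 / 0.3656 = 2.7352
Ranking by B (broadest → narrowest): Species D (2.92) > Species B (2.74) > Species C (1.94)

Species D > Species B > Species C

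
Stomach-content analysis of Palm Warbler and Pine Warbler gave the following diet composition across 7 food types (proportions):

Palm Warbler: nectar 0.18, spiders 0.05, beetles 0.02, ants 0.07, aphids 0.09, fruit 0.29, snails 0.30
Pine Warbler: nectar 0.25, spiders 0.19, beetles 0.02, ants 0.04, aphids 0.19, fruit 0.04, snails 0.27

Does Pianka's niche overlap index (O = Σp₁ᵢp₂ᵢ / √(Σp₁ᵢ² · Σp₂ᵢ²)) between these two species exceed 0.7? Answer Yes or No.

Σ p₁ᵢp₂ᵢ = 0.0450 + 0.0095 + 0.0004 + 0.0028 + 0.0171 + 0.0116 + 0.0810 = 0.1674
Σp_1ᵢ² = 0.18² + 0.05² + 0.02² + 0.07² + 0.09² + 0.29² + 0.30² = 0.0324 + 0.0025 + 0.0004 + 0.0049 + 0.0081 + 0.0841 + 0.0900 = 0.2224
Σp_2ᵢ² = 0.25² + 0.19² + 0.02² + 0.04² + 0.19² + 0.04² + 0.27² = 0.0625 + 0.0361 + 0.0004 + 0.0016 + 0.0361 + 0.0016 + 0.0729 = 0.2112
O = 0.1674 / √(0.2224 × 0.2112) = 0.1674 / 0.21673 = 0.7724
O = 0.7724 > 0.7 → Yes.

Yes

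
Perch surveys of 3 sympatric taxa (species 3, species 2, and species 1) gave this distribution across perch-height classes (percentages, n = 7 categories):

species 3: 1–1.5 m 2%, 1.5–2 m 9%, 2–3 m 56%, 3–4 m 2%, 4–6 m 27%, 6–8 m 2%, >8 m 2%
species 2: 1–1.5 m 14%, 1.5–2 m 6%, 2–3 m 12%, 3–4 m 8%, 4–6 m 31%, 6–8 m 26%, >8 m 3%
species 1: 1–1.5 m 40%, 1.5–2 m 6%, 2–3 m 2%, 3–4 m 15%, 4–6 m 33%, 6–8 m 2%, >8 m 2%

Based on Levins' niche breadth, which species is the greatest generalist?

Convert percentages to proportions (divide by 100).
Σp_3ᵢ² = 0.02² + 0.09² + 0.56² + 0.02² + 0.27² + 0.02² + 0.02² = 0.0004 + 0.0081 + 0.3136 + 0.0004 + 0.0729 + 0.0004 + 0.0004 = 0.3962
B_3 = 1 / 0.3962 = 2.5240
Σp_2ᵢ² = 0.14² + 0.06² + 0.12² + 0.08² + 0.31² + 0.26² + 0.03² = 0.0196 + 0.0036 + 0.0144 + 0.0064 + 0.0961 + 0.0676 + 0.0009 = 0.2086
B_2 = 1 / 0.2086 = 4.7939
Σp_1ᵢ² = 0.40² + 0.06² + 0.02² + 0.15² + 0.33² + 0.02² + 0.02² = 0.1600 + 0.0036 + 0.0004 + 0.0225 + 0.1089 + 0.0004 + 0.0004 = 0.2962
B_1 = 1 / 0.2962 = 3.3761
Highest B → broadest niche (most generalist): species 2 (B = 4.79).

species 2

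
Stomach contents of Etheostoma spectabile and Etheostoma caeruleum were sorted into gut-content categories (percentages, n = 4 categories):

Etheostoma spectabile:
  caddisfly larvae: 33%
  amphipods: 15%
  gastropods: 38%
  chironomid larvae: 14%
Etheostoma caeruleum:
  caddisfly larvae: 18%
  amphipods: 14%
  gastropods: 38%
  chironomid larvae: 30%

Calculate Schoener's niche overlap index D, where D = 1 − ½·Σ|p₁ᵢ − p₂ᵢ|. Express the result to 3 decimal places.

0.840

Convert percentages to proportions (divide by 100).
Σ|p₁ᵢ − p₂ᵢ| = 0.15 + 0.01 + 0.00 + 0.16 = 0.32
D = 1 − ½ × 0.32 = 1 − 0.160 = 0.84000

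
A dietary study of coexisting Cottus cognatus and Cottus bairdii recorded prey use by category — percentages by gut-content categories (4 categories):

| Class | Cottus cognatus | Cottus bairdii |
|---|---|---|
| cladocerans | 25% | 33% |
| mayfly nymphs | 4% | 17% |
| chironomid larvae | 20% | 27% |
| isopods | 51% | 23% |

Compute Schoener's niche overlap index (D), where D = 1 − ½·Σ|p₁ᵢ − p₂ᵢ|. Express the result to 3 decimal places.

Convert percentages to proportions (divide by 100).
Σ|p₁ᵢ − p₂ᵢ| = 0.08 + 0.13 + 0.07 + 0.28 = 0.56
D = 1 − ½ × 0.56 = 1 − 0.280 = 0.72000

0.720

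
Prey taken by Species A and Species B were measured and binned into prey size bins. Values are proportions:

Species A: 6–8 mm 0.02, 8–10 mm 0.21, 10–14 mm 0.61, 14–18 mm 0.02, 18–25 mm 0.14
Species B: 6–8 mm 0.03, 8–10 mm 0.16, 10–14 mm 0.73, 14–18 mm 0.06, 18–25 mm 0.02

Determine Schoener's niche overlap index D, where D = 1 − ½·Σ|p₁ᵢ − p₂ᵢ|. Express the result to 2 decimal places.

Σ|p₁ᵢ − p₂ᵢ| = 0.01 + 0.05 + 0.12 + 0.04 + 0.12 = 0.34
D = 1 − ½ × 0.34 = 1 − 0.170 = 0.8300

0.83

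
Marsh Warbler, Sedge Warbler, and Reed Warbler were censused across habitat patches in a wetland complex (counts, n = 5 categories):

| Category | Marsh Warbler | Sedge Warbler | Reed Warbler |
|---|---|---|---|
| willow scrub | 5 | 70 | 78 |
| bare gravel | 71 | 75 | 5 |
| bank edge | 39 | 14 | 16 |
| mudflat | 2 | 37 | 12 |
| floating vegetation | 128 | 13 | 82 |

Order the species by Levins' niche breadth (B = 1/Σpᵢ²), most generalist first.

Sedge Warbler > Reed Warbler > Marsh Warbler

Proportions for Marsh Warbler (n=245): 5/245=0.0204, 71/245=0.2898, 39/245=0.1592, 2/245=0.0082, 128/245=0.5224
Proportions for Sedge Warbler (n=209): 70/209=0.3349, 75/209=0.3589, 14/209=0.0670, 37/209=0.1770, 13/209=0.0622
Proportions for Reed Warbler (n=193): 78/193=0.4041, 5/193=0.0259, 16/193=0.0829, 12/193=0.0622, 82/193=0.4249
Σp_Marsᵢ² = 0.0204² + 0.2898² + 0.1592² + 0.0082² + 0.5224² = 0.000416 + 0.083984 + 0.025345 + 0.000067 + 0.272902 = 0.382714
B_Mars = 1 / 0.382714 = 2.6129
Σp_Sedgᵢ² = 0.3349² + 0.3589² + 0.0670² + 0.1770² + 0.0622² = 0.112158 + 0.128809 + 0.004489 + 0.031329 + 0.003869 = 0.280654
B_Sedg = 1 / 0.280654 = 3.5631
Σp_Reedᵢ² = 0.4041² + 0.0259² + 0.0829² + 0.0622² + 0.4249² = 0.163297 + 0.000671 + 0.006872 + 0.003869 + 0.180540 = 0.355249
B_Reed = 1 / 0.355249 = 2.8149
Ranking by B (broadest → narrowest): Sedge Warbler (3.56) > Reed Warbler (2.81) > Marsh Warbler (2.61)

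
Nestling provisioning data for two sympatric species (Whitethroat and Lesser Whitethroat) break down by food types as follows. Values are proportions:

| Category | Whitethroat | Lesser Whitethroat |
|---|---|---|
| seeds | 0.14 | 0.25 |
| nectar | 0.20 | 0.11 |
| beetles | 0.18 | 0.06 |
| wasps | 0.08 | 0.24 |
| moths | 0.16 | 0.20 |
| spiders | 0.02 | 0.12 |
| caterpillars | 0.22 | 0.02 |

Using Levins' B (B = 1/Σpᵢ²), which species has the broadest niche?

Σp_Whitᵢ² = 0.14² + 0.20² + 0.18² + 0.08² + 0.16² + 0.02² + 0.22² = 0.0196 + 0.0400 + 0.0324 + 0.0064 + 0.0256 + 0.0004 + 0.0484 = 0.1728
B_Whit = 1 / 0.1728 = 5.7870
Σp_Lessᵢ² = 0.25² + 0.11² + 0.06² + 0.24² + 0.20² + 0.12² + 0.02² = 0.0625 + 0.0121 + 0.0036 + 0.0576 + 0.0400 + 0.0144 + 0.0004 = 0.1906
B_Less = 1 / 0.1906 = 5.2466
Highest B → broadest niche (most generalist): Whitethroat (B = 5.79).

Whitethroat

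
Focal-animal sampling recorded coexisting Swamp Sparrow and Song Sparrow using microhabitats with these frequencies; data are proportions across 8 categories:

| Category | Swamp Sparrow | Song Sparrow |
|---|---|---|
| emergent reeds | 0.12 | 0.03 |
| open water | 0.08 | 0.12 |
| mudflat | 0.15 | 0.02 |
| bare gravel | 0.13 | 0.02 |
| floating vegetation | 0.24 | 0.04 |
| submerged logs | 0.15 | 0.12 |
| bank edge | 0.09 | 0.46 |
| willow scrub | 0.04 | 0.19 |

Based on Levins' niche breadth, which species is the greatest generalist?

Σp_Swamᵢ² = 0.12² + 0.08² + 0.15² + 0.13² + 0.24² + 0.15² + 0.09² + 0.04² = 0.0144 + 0.0064 + 0.0225 + 0.0169 + 0.0576 + 0.0225 + 0.0081 + 0.0016 = 0.1500
B_Swam = 1 / 0.1500 = 6.6667
Σp_Songᵢ² = 0.03² + 0.12² + 0.02² + 0.02² + 0.04² + 0.12² + 0.46² + 0.19² = 0.0009 + 0.0144 + 0.0004 + 0.0004 + 0.0016 + 0.0144 + 0.2116 + 0.0361 = 0.2798
B_Song = 1 / 0.2798 = 3.5740
Highest B → broadest niche (most generalist): Swamp Sparrow (B = 6.67).

Swamp Sparrow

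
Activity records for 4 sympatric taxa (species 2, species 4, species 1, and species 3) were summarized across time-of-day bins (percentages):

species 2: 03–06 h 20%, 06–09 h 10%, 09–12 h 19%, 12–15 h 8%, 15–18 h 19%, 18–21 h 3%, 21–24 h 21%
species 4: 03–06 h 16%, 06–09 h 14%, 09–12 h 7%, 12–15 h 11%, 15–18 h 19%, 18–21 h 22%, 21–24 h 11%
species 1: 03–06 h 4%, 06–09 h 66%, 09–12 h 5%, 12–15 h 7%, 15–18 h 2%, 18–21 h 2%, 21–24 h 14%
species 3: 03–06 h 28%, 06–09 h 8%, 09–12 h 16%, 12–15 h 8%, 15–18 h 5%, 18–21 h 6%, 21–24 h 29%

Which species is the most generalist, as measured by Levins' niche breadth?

Convert percentages to proportions (divide by 100).
Σp_2ᵢ² = 0.20² + 0.10² + 0.19² + 0.08² + 0.19² + 0.03² + 0.21² = 0.0400 + 0.0100 + 0.0361 + 0.0064 + 0.0361 + 0.0009 + 0.0441 = 0.1736
B_2 = 1 / 0.1736 = 5.7604
Σp_4ᵢ² = 0.16² + 0.14² + 0.07² + 0.11² + 0.19² + 0.22² + 0.11² = 0.0256 + 0.0196 + 0.0049 + 0.0121 + 0.0361 + 0.0484 + 0.0121 = 0.1588
B_4 = 1 / 0.1588 = 6.2972
Σp_1ᵢ² = 0.04² + 0.66² + 0.05² + 0.07² + 0.02² + 0.02² + 0.14² = 0.0016 + 0.4356 + 0.0025 + 0.0049 + 0.0004 + 0.0004 + 0.0196 = 0.4650
B_1 = 1 / 0.4650 = 2.1505
Σp_3ᵢ² = 0.28² + 0.08² + 0.16² + 0.08² + 0.05² + 0.06² + 0.29² = 0.0784 + 0.0064 + 0.0256 + 0.0064 + 0.0025 + 0.0036 + 0.0841 = 0.2070
B_3 = 1 / 0.2070 = 4.8309
Highest B → broadest niche (most generalist): species 4 (B = 6.30).

species 4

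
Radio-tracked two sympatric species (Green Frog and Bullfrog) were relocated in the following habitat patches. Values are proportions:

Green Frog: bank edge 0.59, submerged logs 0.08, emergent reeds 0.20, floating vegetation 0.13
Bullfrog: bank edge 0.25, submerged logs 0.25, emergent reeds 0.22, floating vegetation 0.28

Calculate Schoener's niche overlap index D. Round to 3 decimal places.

Σ|p₁ᵢ − p₂ᵢ| = 0.34 + 0.17 + 0.02 + 0.15 = 0.68
D = 1 − ½ × 0.68 = 1 − 0.340 = 0.66000

0.660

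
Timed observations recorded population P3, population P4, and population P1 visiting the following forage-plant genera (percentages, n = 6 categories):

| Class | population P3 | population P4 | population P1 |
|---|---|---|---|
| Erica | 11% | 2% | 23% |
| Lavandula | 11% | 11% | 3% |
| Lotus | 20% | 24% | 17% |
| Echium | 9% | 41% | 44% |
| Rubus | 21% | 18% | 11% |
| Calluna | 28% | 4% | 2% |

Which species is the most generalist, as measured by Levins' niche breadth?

Convert percentages to proportions (divide by 100).
Σp_P3ᵢ² = 0.11² + 0.11² + 0.20² + 0.09² + 0.21² + 0.28² = 0.0121 + 0.0121 + 0.0400 + 0.0081 + 0.0441 + 0.0784 = 0.1948
B_P3 = 1 / 0.1948 = 5.1335
Σp_P4ᵢ² = 0.02² + 0.11² + 0.24² + 0.41² + 0.18² + 0.04² = 0.0004 + 0.0121 + 0.0576 + 0.1681 + 0.0324 + 0.0016 = 0.2722
B_P4 = 1 / 0.2722 = 3.6738
Σp_P1ᵢ² = 0.23² + 0.03² + 0.17² + 0.44² + 0.11² + 0.02² = 0.0529 + 0.0009 + 0.0289 + 0.1936 + 0.0121 + 0.0004 = 0.2888
B_P1 = 1 / 0.2888 = 3.4626
Highest B → broadest niche (most generalist): population P3 (B = 5.13).

population P3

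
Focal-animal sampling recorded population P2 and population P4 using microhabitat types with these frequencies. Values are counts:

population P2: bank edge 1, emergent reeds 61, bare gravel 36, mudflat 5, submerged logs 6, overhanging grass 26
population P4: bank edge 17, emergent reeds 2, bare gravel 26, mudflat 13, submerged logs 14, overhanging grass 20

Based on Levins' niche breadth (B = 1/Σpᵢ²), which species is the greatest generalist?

population P4

Proportions for population P2 (n=135): 1/135=0.0074, 61/135=0.4519, 36/135=0.2667, 5/135=0.0370, 6/135=0.0444, 26/135=0.1926
Proportions for population P4 (n=92): 17/92=0.1848, 2/92=0.0217, 26/92=0.2826, 13/92=0.1413, 14/92=0.1522, 20/92=0.2174
Σp_P2ᵢ² = 0.0074² + 0.4519² + 0.2667² + 0.0370² + 0.0444² + 0.1926² = 0.000055 + 0.204214 + 0.071129 + 0.001369 + 0.001971 + 0.037095 = 0.315833
B_P2 = 1 / 0.315833 = 3.1662
Σp_P4ᵢ² = 0.1848² + 0.0217² + 0.2826² + 0.1413² + 0.1522² + 0.2174² = 0.034151 + 0.000471 + 0.079863 + 0.019966 + 0.023165 + 0.047263 = 0.204879
B_P4 = 1 / 0.204879 = 4.8809
Highest B → broadest niche (most generalist): population P4 (B = 4.88).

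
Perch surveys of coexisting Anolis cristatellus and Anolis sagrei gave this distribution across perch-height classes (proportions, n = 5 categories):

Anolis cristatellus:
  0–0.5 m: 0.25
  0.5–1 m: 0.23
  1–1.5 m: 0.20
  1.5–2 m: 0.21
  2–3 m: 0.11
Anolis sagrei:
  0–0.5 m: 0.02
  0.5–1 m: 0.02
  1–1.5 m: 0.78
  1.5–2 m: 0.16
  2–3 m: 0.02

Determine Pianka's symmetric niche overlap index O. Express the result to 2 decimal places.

Σ p₁ᵢp₂ᵢ = 0.0050 + 0.0046 + 0.1560 + 0.0336 + 0.0022 = 0.2014
Σp_1ᵢ² = 0.25² + 0.23² + 0.20² + 0.21² + 0.11² = 0.0625 + 0.0529 + 0.0400 + 0.0441 + 0.0121 = 0.2116
Σp_2ᵢ² = 0.02² + 0.02² + 0.78² + 0.16² + 0.02² = 0.0004 + 0.0004 + 0.6084 + 0.0256 + 0.0004 = 0.6352
O = 0.2014 / √(0.2116 × 0.6352) = 0.2014 / 0.36662 = 0.5493

0.55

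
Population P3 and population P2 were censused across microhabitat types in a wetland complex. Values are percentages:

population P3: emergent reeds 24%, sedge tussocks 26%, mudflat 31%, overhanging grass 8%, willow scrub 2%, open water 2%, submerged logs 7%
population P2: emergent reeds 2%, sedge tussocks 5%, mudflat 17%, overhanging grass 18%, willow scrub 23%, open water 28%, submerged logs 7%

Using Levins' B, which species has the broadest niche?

population P2

Convert percentages to proportions (divide by 100).
Σp_P3ᵢ² = 0.24² + 0.26² + 0.31² + 0.08² + 0.02² + 0.02² + 0.07² = 0.0576 + 0.0676 + 0.0961 + 0.0064 + 0.0004 + 0.0004 + 0.0049 = 0.2334
B_P3 = 1 / 0.2334 = 4.2845
Σp_P2ᵢ² = 0.02² + 0.05² + 0.17² + 0.18² + 0.23² + 0.28² + 0.07² = 0.0004 + 0.0025 + 0.0289 + 0.0324 + 0.0529 + 0.0784 + 0.0049 = 0.2004
B_P2 = 1 / 0.2004 = 4.9900
Highest B → broadest niche (most generalist): population P2 (B = 4.99).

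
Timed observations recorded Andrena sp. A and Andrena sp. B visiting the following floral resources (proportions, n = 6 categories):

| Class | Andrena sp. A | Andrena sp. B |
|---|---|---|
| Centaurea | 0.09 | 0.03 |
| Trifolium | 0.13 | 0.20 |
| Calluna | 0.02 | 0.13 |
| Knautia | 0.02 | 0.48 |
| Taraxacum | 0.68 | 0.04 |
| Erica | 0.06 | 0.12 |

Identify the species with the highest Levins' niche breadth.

Σp_Aᵢ² = 0.09² + 0.13² + 0.02² + 0.02² + 0.68² + 0.06² = 0.0081 + 0.0169 + 0.0004 + 0.0004 + 0.4624 + 0.0036 = 0.4918
B_A = 1 / 0.4918 = 2.0333
Σp_Bᵢ² = 0.03² + 0.20² + 0.13² + 0.48² + 0.04² + 0.12² = 0.0009 + 0.0400 + 0.0169 + 0.2304 + 0.0016 + 0.0144 = 0.3042
B_B = 1 / 0.3042 = 3.2873
Highest B → broadest niche (most generalist): Andrena sp. B (B = 3.29).

Andrena sp. B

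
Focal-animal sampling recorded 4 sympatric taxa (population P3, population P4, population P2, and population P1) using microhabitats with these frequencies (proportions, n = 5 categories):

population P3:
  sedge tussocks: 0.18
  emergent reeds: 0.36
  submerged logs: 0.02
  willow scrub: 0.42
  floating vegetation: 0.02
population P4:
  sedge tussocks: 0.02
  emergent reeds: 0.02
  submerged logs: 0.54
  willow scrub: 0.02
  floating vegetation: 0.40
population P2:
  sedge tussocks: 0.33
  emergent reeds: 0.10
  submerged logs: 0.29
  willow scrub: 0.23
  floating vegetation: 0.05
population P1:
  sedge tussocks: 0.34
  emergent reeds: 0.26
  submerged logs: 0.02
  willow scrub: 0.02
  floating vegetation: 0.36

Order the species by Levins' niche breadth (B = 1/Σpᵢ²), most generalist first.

Σp_P3ᵢ² = 0.18² + 0.36² + 0.02² + 0.42² + 0.02² = 0.0324 + 0.1296 + 0.0004 + 0.1764 + 0.0004 = 0.3392
B_P3 = 1 / 0.3392 = 2.9481
Σp_P4ᵢ² = 0.02² + 0.02² + 0.54² + 0.02² + 0.40² = 0.0004 + 0.0004 + 0.2916 + 0.0004 + 0.1600 = 0.4528
B_P4 = 1 / 0.4528 = 2.2085
Σp_P2ᵢ² = 0.33² + 0.10² + 0.29² + 0.23² + 0.05² = 0.1089 + 0.0100 + 0.0841 + 0.0529 + 0.0025 = 0.2584
B_P2 = 1 / 0.2584 = 3.8700
Σp_P1ᵢ² = 0.34² + 0.26² + 0.02² + 0.02² + 0.36² = 0.1156 + 0.0676 + 0.0004 + 0.0004 + 0.1296 = 0.3136
B_P1 = 1 / 0.3136 = 3.1888
Ranking by B (broadest → narrowest): population P2 (3.87) > population P1 (3.19) > population P3 (2.95) > population P4 (2.21)

population P2 > population P1 > population P3 > population P4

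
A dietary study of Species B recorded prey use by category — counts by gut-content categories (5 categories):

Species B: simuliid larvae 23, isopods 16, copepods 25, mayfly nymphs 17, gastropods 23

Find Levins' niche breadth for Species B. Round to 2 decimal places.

Proportions for Species B (n=104): 23/104=0.2212, 16/104=0.1538, 25/104=0.2404, 17/104=0.1635, 23/104=0.2212
Σpᵢ² = 0.2212² + 0.1538² + 0.2404² + 0.1635² + 0.2212² = 0.048929 + 0.023654 + 0.057792 + 0.026732 + 0.048929 = 0.206036
B = 1 / 0.206036 = 4.8535

4.85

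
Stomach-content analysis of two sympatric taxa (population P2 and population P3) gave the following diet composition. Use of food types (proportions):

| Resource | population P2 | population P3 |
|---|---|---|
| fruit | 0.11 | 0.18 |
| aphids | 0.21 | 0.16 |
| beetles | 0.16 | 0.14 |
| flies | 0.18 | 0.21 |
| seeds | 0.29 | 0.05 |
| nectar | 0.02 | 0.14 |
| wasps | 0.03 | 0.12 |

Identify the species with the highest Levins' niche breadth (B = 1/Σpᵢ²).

population P3

Σp_P2ᵢ² = 0.11² + 0.21² + 0.16² + 0.18² + 0.29² + 0.02² + 0.03² = 0.0121 + 0.0441 + 0.0256 + 0.0324 + 0.0841 + 0.0004 + 0.0009 = 0.1996
B_P2 = 1 / 0.1996 = 5.0100
Σp_P3ᵢ² = 0.18² + 0.16² + 0.14² + 0.21² + 0.05² + 0.14² + 0.12² = 0.0324 + 0.0256 + 0.0196 + 0.0441 + 0.0025 + 0.0196 + 0.0144 = 0.1582
B_P3 = 1 / 0.1582 = 6.3211
Highest B → broadest niche (most generalist): population P3 (B = 6.32).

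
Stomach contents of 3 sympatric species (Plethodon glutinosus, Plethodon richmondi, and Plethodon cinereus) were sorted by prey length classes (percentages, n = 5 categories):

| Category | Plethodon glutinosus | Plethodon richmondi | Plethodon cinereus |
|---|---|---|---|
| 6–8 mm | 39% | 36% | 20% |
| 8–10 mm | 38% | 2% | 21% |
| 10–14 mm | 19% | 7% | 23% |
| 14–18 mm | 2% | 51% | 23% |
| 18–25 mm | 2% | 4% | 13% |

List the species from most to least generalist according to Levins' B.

Plethodon cinereus > Plethodon glutinosus > Plethodon richmondi

Convert percentages to proportions (divide by 100).
Σp_glutᵢ² = 0.39² + 0.38² + 0.19² + 0.02² + 0.02² = 0.1521 + 0.1444 + 0.0361 + 0.0004 + 0.0004 = 0.3334
B_glut = 1 / 0.3334 = 2.9994
Σp_richᵢ² = 0.36² + 0.02² + 0.07² + 0.51² + 0.04² = 0.1296 + 0.0004 + 0.0049 + 0.2601 + 0.0016 = 0.3966
B_rich = 1 / 0.3966 = 2.5214
Σp_cineᵢ² = 0.20² + 0.21² + 0.23² + 0.23² + 0.13² = 0.0400 + 0.0441 + 0.0529 + 0.0529 + 0.0169 = 0.2068
B_cine = 1 / 0.2068 = 4.8356
Ranking by B (broadest → narrowest): Plethodon cinereus (4.84) > Plethodon glutinosus (3.00) > Plethodon richmondi (2.52)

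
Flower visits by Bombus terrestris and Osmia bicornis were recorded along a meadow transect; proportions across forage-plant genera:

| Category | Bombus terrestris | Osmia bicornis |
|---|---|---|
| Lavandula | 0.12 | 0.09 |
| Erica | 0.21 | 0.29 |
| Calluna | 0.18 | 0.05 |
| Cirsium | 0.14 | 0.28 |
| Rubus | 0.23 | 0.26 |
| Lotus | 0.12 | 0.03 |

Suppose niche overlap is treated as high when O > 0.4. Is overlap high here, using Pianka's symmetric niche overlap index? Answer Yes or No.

Σ p₁ᵢp₂ᵢ = 0.0108 + 0.0609 + 0.0090 + 0.0392 + 0.0598 + 0.0036 = 0.1833
Σp_1ᵢ² = 0.12² + 0.21² + 0.18² + 0.14² + 0.23² + 0.12² = 0.0144 + 0.0441 + 0.0324 + 0.0196 + 0.0529 + 0.0144 = 0.1778
Σp_2ᵢ² = 0.09² + 0.29² + 0.05² + 0.28² + 0.26² + 0.03² = 0.0081 + 0.0841 + 0.0025 + 0.0784 + 0.0676 + 0.0009 = 0.2416
O = 0.1833 / √(0.1778 × 0.2416) = 0.1833 / 0.20726 = 0.8844
O = 0.8844 > 0.4 → Yes.

Yes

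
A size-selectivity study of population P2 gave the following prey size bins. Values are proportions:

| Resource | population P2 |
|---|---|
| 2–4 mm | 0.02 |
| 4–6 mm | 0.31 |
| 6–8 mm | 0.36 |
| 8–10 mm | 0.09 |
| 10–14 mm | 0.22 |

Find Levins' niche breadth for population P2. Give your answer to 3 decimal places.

Σpᵢ² = 0.02² + 0.31² + 0.36² + 0.09² + 0.22² = 0.0004 + 0.0961 + 0.1296 + 0.0081 + 0.0484 = 0.2826
B = 1 / 0.2826 = 3.53857

3.539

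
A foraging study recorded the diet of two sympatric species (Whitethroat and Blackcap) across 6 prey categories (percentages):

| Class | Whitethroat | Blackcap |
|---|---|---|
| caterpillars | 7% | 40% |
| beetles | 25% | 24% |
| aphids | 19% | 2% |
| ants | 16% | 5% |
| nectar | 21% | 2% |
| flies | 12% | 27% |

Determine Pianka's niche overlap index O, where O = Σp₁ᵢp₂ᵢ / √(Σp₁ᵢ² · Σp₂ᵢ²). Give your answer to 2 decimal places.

Convert percentages to proportions (divide by 100).
Σ p₁ᵢp₂ᵢ = 0.0280 + 0.0600 + 0.0038 + 0.0080 + 0.0042 + 0.0324 = 0.1364
Σp_1ᵢ² = 0.07² + 0.25² + 0.19² + 0.16² + 0.21² + 0.12² = 0.0049 + 0.0625 + 0.0361 + 0.0256 + 0.0441 + 0.0144 = 0.1876
Σp_2ᵢ² = 0.40² + 0.24² + 0.02² + 0.05² + 0.02² + 0.27² = 0.1600 + 0.0576 + 0.0004 + 0.0025 + 0.0004 + 0.0729 = 0.2938
O = 0.1364 / √(0.1876 × 0.2938) = 0.1364 / 0.23477 = 0.5810

0.58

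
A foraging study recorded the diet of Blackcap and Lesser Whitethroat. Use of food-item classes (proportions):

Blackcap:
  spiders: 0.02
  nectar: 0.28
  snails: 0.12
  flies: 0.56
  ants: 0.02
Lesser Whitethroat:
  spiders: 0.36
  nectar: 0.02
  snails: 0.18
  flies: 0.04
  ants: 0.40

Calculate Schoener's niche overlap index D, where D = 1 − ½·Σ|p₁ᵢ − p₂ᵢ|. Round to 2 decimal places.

0.22

Σ|p₁ᵢ − p₂ᵢ| = 0.34 + 0.26 + 0.06 + 0.52 + 0.38 = 1.56
D = 1 − ½ × 1.56 = 1 − 0.780 = 0.2200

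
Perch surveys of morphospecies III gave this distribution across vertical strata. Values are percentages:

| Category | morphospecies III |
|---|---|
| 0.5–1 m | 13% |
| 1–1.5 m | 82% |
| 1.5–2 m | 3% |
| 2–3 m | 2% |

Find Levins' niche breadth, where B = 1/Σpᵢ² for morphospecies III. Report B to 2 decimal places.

Convert percentages to proportions (divide by 100).
Σpᵢ² = 0.13² + 0.82² + 0.03² + 0.02² = 0.0169 + 0.6724 + 0.0009 + 0.0004 = 0.6906
B = 1 / 0.6906 = 1.4480

1.45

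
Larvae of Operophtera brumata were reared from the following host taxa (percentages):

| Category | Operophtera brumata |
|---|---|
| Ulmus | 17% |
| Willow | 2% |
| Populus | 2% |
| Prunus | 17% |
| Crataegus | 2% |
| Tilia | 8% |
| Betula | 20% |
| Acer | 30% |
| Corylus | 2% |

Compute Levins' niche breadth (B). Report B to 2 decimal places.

Convert percentages to proportions (divide by 100).
Σpᵢ² = 0.17² + 0.02² + 0.02² + 0.17² + 0.02² + 0.08² + 0.20² + 0.30² + 0.02² = 0.0289 + 0.0004 + 0.0004 + 0.0289 + 0.0004 + 0.0064 + 0.0400 + 0.0900 + 0.0004 = 0.1958
B = 1 / 0.1958 = 5.1073

5.11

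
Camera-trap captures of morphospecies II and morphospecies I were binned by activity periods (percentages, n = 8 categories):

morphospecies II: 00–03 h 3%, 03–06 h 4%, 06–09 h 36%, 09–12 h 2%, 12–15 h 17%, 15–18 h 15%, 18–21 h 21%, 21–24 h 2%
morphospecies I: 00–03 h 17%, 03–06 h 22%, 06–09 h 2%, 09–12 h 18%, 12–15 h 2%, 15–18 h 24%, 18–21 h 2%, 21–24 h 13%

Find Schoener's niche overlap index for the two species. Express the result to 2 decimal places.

0.32

Convert percentages to proportions (divide by 100).
Σ|p₁ᵢ − p₂ᵢ| = 0.14 + 0.18 + 0.34 + 0.16 + 0.15 + 0.09 + 0.19 + 0.11 = 1.36
D = 1 − ½ × 1.36 = 1 − 0.680 = 0.3200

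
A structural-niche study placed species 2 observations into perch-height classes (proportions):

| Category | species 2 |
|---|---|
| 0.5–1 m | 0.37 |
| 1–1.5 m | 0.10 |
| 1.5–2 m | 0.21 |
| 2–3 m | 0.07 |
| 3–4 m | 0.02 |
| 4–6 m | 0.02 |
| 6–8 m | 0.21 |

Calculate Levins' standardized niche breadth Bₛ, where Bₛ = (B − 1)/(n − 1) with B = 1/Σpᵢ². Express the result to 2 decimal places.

Σpᵢ² = 0.37² + 0.10² + 0.21² + 0.07² + 0.02² + 0.02² + 0.21² = 0.1369 + 0.0100 + 0.0441 + 0.0049 + 0.0004 + 0.0004 + 0.0441 = 0.2408
B = 1 / 0.2408 = 4.1528
Bₛ = (B − 1)/(n − 1) = (4.1528 − 1)/(7 − 1) = 3.1528/6 = 0.5255

0.53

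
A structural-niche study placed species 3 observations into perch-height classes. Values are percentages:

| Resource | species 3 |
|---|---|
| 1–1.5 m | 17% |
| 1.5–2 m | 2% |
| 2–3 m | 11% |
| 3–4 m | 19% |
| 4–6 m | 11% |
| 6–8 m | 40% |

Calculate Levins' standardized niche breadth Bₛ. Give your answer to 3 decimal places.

Convert percentages to proportions (divide by 100).
Σpᵢ² = 0.17² + 0.02² + 0.11² + 0.19² + 0.11² + 0.40² = 0.0289 + 0.0004 + 0.0121 + 0.0361 + 0.0121 + 0.1600 = 0.2496
B = 1 / 0.2496 = 4.00641
Bₛ = (B − 1)/(n − 1) = (4.00641 − 1)/(6 − 1) = 3.00641/5 = 0.60128

0.601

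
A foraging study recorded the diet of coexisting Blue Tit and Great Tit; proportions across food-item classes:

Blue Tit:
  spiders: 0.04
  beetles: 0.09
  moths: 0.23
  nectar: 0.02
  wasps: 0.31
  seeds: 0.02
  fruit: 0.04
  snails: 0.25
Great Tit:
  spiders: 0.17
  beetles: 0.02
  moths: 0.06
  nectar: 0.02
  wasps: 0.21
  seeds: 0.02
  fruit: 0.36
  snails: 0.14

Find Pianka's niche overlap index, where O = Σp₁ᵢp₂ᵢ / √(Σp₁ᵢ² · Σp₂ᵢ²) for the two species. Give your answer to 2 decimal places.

0.61

Σ p₁ᵢp₂ᵢ = 0.0068 + 0.0018 + 0.0138 + 0.0004 + 0.0651 + 0.0004 + 0.0144 + 0.0350 = 0.1377
Σp_1ᵢ² = 0.04² + 0.09² + 0.23² + 0.02² + 0.31² + 0.02² + 0.04² + 0.25² = 0.0016 + 0.0081 + 0.0529 + 0.0004 + 0.0961 + 0.0004 + 0.0016 + 0.0625 = 0.2236
Σp_2ᵢ² = 0.17² + 0.02² + 0.06² + 0.02² + 0.21² + 0.02² + 0.36² + 0.14² = 0.0289 + 0.0004 + 0.0036 + 0.0004 + 0.0441 + 0.0004 + 0.1296 + 0.0196 = 0.2270
O = 0.1377 / √(0.2236 × 0.2270) = 0.1377 / 0.22529 = 0.6112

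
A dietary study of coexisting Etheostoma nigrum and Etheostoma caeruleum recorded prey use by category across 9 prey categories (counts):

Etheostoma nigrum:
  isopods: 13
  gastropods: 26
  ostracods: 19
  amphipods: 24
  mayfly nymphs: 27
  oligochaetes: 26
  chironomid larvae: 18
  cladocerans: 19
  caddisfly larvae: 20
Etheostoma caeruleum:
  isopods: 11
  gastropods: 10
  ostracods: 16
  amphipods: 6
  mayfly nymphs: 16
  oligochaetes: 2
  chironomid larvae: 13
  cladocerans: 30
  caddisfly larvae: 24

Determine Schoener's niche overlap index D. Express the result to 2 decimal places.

0.73

Proportions for Etheostoma nigrum (n=192): 13/192=0.0677, 26/192=0.1354, 19/192=0.0990, 24/192=0.1250, 27/192=0.1406, 26/192=0.1354, 18/192=0.0938, 19/192=0.0990, 20/192=0.1042
Proportions for Etheostoma caeruleum (n=128): 11/128=0.0859, 10/128=0.0781, 16/128=0.1250, 6/128=0.0469, 16/128=0.1250, 2/128=0.0156, 13/128=0.1016, 30/128=0.2344, 24/128=0.1875
Σ|p₁ᵢ − p₂ᵢ| = 0.0182 + 0.0573 + 0.0260 + 0.0781 + 0.0156 + 0.1198 + 0.0078 + 0.1354 + 0.0833 = 0.5415
D = 1 − ½ × 0.5415 = 1 − 0.27075 = 0.72925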